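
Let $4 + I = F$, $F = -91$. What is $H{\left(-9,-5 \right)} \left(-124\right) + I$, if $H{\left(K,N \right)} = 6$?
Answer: $-839$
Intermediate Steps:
$I = -95$ ($I = -4 - 91 = -95$)
$H{\left(-9,-5 \right)} \left(-124\right) + I = 6 \left(-124\right) - 95 = -744 - 95 = -839$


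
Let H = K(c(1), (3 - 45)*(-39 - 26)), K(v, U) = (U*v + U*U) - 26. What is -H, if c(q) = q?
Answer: -7455604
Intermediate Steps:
K(v, U) = -26 + U² + U*v (K(v, U) = (U*v + U²) - 26 = (U² + U*v) - 26 = -26 + U² + U*v)
H = 7455604 (H = -26 + ((3 - 45)*(-39 - 26))² + ((3 - 45)*(-39 - 26))*1 = -26 + (-42*(-65))² - 42*(-65)*1 = -26 + 2730² + 2730*1 = -26 + 7452900 + 2730 = 7455604)
-H = -1*7455604 = -7455604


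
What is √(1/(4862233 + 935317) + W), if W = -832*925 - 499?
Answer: 3*I*√115041105639704222/1159510 ≈ 877.55*I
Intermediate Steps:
W = -770099 (W = -769600 - 499 = -770099)
√(1/(4862233 + 935317) + W) = √(1/(4862233 + 935317) - 770099) = √(1/5797550 - 770099) = √(-4464687457449/5797550) = 3*I*√115041105639704222/1159510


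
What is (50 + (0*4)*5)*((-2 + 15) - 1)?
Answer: 600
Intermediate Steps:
(50 + (0*4)*5)*((-2 + 15) - 1) = (50 + 0*5)*(13 - 1) = (50 + 0)*12 = 50*12 = 600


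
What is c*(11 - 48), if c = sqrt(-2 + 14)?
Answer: -74*sqrt(3) ≈ -128.17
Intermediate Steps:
c = 2*sqrt(3) (c = sqrt(12) = 2*sqrt(3) ≈ 3.4641)
c*(11 - 48) = (2*sqrt(3))*(11 - 48) = (2*sqrt(3))*(-37) = -74*sqrt(3)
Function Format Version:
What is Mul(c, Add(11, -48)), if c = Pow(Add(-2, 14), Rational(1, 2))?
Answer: Mul(-74, Pow(3, Rational(1, 2))) ≈ -128.17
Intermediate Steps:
c = Mul(2, Pow(3, Rational(1, 2))) (c = Pow(12, Rational(1, 2)) = Mul(2, Pow(3, Rational(1, 2))) ≈ 3.4641)
Mul(c, Add(11, -48)) = Mul(Mul(2, Pow(3, Rational(1, 2))), Add(11, -48)) = Mul(Mul(2, Pow(3, Rational(1, 2))), -37) = Mul(-74, Pow(3, Rational(1, 2)))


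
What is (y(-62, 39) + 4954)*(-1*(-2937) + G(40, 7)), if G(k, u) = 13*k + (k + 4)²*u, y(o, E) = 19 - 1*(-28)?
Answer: 85062009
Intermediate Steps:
y(o, E) = 47 (y(o, E) = 19 + 28 = 47)
G(k, u) = 13*k + u*(4 + k)² (G(k, u) = 13*k + (4 + k)²*u = 13*k + u*(4 + k)²)
(y(-62, 39) + 4954)*(-1*(-2937) + G(40, 7)) = (47 + 4954)*(-1*(-2937) + (13*40 + 7*(4 + 40)²)) = 5001*(2937 + (520 + 7*44²)) = 5001*(2937 + (520 + 7*1936)) = 5001*(2937 + (520 + 13552)) = 5001*(2937 + 14072) = 5001*17009 = 85062009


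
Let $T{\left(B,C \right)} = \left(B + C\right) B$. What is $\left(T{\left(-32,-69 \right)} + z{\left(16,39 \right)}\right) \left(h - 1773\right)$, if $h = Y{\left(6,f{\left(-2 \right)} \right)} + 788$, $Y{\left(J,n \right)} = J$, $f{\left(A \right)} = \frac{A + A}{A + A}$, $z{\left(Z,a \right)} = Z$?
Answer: $-3179792$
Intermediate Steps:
$f{\left(A \right)} = 1$ ($f{\left(A \right)} = \frac{2 A}{2 A} = 2 A \frac{1}{2 A} = 1$)
$T{\left(B,C \right)} = B \left(B + C\right)$
$h = 794$ ($h = 6 + 788 = 794$)
$\left(T{\left(-32,-69 \right)} + z{\left(16,39 \right)}\right) \left(h - 1773\right) = \left(- 32 \left(-32 - 69\right) + 16\right) \left(794 - 1773\right) = \left(\left(-32\right) \left(-101\right) + 16\right) \left(-979\right) = \left(3232 + 16\right) \left(-979\right) = 3248 \left(-979\right) = -3179792$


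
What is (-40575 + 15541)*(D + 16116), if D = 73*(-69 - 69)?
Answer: -151255428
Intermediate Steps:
D = -10074 (D = 73*(-138) = -10074)
(-40575 + 15541)*(D + 16116) = (-40575 + 15541)*(-10074 + 16116) = -25034*6042 = -151255428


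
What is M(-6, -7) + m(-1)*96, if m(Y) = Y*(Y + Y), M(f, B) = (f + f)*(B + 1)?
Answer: 264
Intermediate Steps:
M(f, B) = 2*f*(1 + B) (M(f, B) = (2*f)*(1 + B) = 2*f*(1 + B))
m(Y) = 2*Y**2 (m(Y) = Y*(2*Y) = 2*Y**2)
M(-6, -7) + m(-1)*96 = 2*(-6)*(1 - 7) + (2*(-1)**2)*96 = 2*(-6)*(-6) + (2*1)*96 = 72 + 2*96 = 72 + 192 = 264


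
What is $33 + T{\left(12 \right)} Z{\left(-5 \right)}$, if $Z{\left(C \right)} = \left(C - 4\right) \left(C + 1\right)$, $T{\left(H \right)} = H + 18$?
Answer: $1113$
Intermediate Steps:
$T{\left(H \right)} = 18 + H$
$Z{\left(C \right)} = \left(1 + C\right) \left(-4 + C\right)$ ($Z{\left(C \right)} = \left(-4 + C\right) \left(1 + C\right) = \left(1 + C\right) \left(-4 + C\right)$)
$33 + T{\left(12 \right)} Z{\left(-5 \right)} = 33 + \left(18 + 12\right) \left(-4 + \left(-5\right)^{2} - -15\right) = 33 + 30 \left(-4 + 25 + 15\right) = 33 + 30 \cdot 36 = 33 + 1080 = 1113$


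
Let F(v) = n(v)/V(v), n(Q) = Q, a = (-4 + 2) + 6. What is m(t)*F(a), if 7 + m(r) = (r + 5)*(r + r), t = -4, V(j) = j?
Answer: -15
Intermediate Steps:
a = 4 (a = -2 + 6 = 4)
m(r) = -7 + 2*r*(5 + r) (m(r) = -7 + (r + 5)*(r + r) = -7 + (5 + r)*(2*r) = -7 + 2*r*(5 + r))
F(v) = 1 (F(v) = v/v = 1)
m(t)*F(a) = (-7 + 2*(-4)² + 10*(-4))*1 = (-7 + 2*16 - 40)*1 = (-7 + 32 - 40)*1 = -15*1 = -15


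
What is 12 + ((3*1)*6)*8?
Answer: 156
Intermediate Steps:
12 + ((3*1)*6)*8 = 12 + (3*6)*8 = 12 + 18*8 = 12 + 144 = 156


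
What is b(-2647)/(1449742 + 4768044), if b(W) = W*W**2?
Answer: -18546494023/6217786 ≈ -2982.8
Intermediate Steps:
b(W) = W**3
b(-2647)/(1449742 + 4768044) = (-2647)**3/(1449742 + 4768044) = -18546494023/6217786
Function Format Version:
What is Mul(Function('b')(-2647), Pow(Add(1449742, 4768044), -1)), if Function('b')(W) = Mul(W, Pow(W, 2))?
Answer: Rational(-18546494023, 6217786) ≈ -2982.8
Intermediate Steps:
Function('b')(W) = Pow(W, 3)
Mul(Function('b')(-2647), Pow(Add(1449742, 4768044), -1)) = Mul(Pow(-2647, 3), Pow(Add(1449742, 4768044), -1)) = Mul(-18546494023, Pow(6217786, -1)) = Mul(-18546494023, Rational(1, 6217786)) = Rational(-18546494023, 6217786)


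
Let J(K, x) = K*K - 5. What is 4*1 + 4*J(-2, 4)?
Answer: 0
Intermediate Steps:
J(K, x) = -5 + K**2 (J(K, x) = K**2 - 5 = -5 + K**2)
4*1 + 4*J(-2, 4) = 4*1 + 4*(-5 + (-2)**2) = 4 + 4*(-5 + 4) = 4 + 4*(-1) = 4 - 4 = 0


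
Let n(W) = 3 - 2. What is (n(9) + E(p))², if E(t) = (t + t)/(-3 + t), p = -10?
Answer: 1089/169 ≈ 6.4438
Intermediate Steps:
E(t) = 2*t/(-3 + t) (E(t) = (2*t)/(-3 + t) = 2*t/(-3 + t))
n(W) = 1
(n(9) + E(p))² = (1 + 2*(-10)/(-3 - 10))² = (1 + 2*(-10)/(-13))² = (1 + 2*(-10)*(-1/13))² = (1 + 20/13)² = (33/13)² = 1089/169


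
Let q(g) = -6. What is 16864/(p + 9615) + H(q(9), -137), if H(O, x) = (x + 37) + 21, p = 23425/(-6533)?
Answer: -142657227/1846805 ≈ -77.245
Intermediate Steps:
p = -23425/6533 (p = 23425*(-1/6533) = -23425/6533 ≈ -3.5856)
H(O, x) = 58 + x (H(O, x) = (37 + x) + 21 = 58 + x)
16864/(p + 9615) + H(q(9), -137) = 16864/(-23425/6533 + 9615) + (58 - 137) = 16864/(62791370/6533) - 79 = 16864*(6533/62791370) - 79 = 3240368/1846805 - 79 = -142657227/1846805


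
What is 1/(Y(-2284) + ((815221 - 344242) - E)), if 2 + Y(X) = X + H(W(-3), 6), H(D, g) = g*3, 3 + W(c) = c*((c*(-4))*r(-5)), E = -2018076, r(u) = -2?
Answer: 1/2486787 ≈ 4.0213e-7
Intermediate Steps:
W(c) = -3 + 8*c**2 (W(c) = -3 + c*((c*(-4))*(-2)) = -3 + c*(-4*c*(-2)) = -3 + c*(8*c) = -3 + 8*c**2)
H(D, g) = 3*g
Y(X) = 16 + X (Y(X) = -2 + (X + 3*6) = -2 + (X + 18) = -2 + (18 + X) = 16 + X)
1/(Y(-2284) + ((815221 - 344242) - E)) = 1/((16 - 2284) + ((815221 - 344242) - 1*(-2018076))) = 1/(-2268 + (470979 + 2018076)) = 1/(-2268 + 2489055) = 1/2486787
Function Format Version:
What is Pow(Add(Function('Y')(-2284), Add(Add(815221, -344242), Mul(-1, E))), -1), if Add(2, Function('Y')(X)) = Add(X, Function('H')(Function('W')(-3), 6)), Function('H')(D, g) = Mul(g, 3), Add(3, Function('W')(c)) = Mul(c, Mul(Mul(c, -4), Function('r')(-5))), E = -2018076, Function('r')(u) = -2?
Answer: Rational(1, 2486787) ≈ 4.0213e-7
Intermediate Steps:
Function('W')(c) = Add(-3, Mul(8, Pow(c, 2))) (Function('W')(c) = Add(-3, Mul(c, Mul(Mul(c, -4), -2))) = Add(-3, Mul(c, Mul(Mul(-4, c), -2))) = Add(-3, Mul(c, Mul(8, c))) = Add(-3, Mul(8, Pow(c, 2))))
Function('H')(D, g) = Mul(3, g)
Function('Y')(X) = Add(16, X) (Function('Y')(X) = Add(-2, Add(X, Mul(3, 6))) = Add(-2, Add(X, 18)) = Add(-2, Add(18, X)) = Add(16, X))
Pow(Add(Function('Y')(-2284), Add(Add(815221, -344242), Mul(-1, E))), -1) = Pow(Add(Add(16, -2284), Add(Add(815221, -344242), Mul(-1, -2018076))), -1) = Pow(Add(-2268, Add(470979, 2018076)), -1) = Pow(Add(-2268, 2489055), -1) = Pow(2486787, -1) = Rational(1, 2486787)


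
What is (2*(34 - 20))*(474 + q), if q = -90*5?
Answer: 672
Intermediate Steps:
q = -450
(2*(34 - 20))*(474 + q) = (2*(34 - 20))*(474 - 450) = (2*14)*24 = 28*24 = 672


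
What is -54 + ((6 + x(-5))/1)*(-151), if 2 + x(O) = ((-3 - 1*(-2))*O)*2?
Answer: -2168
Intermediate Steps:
x(O) = -2 - 2*O (x(O) = -2 + ((-3 - 1*(-2))*O)*2 = -2 + ((-3 + 2)*O)*2 = -2 - O*2 = -2 - 2*O)
-54 + ((6 + x(-5))/1)*(-151) = -54 + ((6 + (-2 - 2*(-5)))/1)*(-151) = -54 + ((6 + (-2 + 10))*1)*(-151) = -54 + ((6 + 8)*1)*(-151) = -54 + (14*1)*(-151) = -54 + 14*(-151) = -54 - 2114 = -2168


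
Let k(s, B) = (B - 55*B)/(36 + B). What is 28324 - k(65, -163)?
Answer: 3605950/127 ≈ 28393.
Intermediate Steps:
k(s, B) = -54*B/(36 + B) (k(s, B) = (-54*B)/(36 + B) = -54*B/(36 + B))
28324 - k(65, -163) = 28324 - (-54)*(-163)/(36 - 163) = 28324 - (-54)*(-163)/(-127) = 28324 - (-54)*(-163)*(-1)/127 = 28324 - 1*(-8802/127) = 28324 + 8802/127 = 3605950/127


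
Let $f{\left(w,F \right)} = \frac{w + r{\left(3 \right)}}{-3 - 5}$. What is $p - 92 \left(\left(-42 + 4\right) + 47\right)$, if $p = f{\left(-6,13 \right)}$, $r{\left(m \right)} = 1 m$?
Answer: $- \frac{6621}{8} \approx -827.63$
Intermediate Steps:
$r{\left(m \right)} = m$
$f{\left(w,F \right)} = - \frac{3}{8} - \frac{w}{8}$ ($f{\left(w,F \right)} = \frac{w + 3}{-3 - 5} = \frac{3 + w}{-8} = \left(3 + w\right) \left(- \frac{1}{8}\right) = - \frac{3}{8} - \frac{w}{8}$)
$p = \frac{3}{8}$ ($p = - \frac{3}{8} - - \frac{3}{4} = - \frac{3}{8} + \frac{3}{4} = \frac{3}{8} \approx 0.375$)
$p - 92 \left(\left(-42 + 4\right) + 47\right) = \frac{3}{8} - 92 \left(\left(-42 + 4\right) + 47\right) = \frac{3}{8} - 92 \left(-38 + 47\right) = \frac{3}{8} - 828 = - \frac{6621}{8}$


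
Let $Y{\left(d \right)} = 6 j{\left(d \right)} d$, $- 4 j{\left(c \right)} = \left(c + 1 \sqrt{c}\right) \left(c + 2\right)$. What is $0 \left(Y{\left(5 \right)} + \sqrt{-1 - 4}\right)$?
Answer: $0$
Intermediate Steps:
$j{\left(c \right)} = - \frac{\left(2 + c\right) \left(c + \sqrt{c}\right)}{4}$ ($j{\left(c \right)} = - \frac{\left(c + 1 \sqrt{c}\right) \left(c + 2\right)}{4} = - \frac{\left(c + \sqrt{c}\right) \left(2 + c\right)}{4} = - \frac{\left(2 + c\right) \left(c + \sqrt{c}\right)}{4}$)
$Y{\left(d \right)} = d \left(- 3 d - 3 \sqrt{d} - \frac{3 d^{2}}{2} - \frac{3 d^{\frac{3}{2}}}{2}\right)$ ($Y{\left(d \right)} = 6 \left(- \frac{d}{2} - \frac{\sqrt{d}}{2} - \frac{d^{2}}{4} - \frac{d^{\frac{3}{2}}}{4}\right) d = \left(- 3 d - 3 \sqrt{d} - \frac{3 d^{2}}{2} - \frac{3 d^{\frac{3}{2}}}{2}\right) d = d \left(- 3 d - 3 \sqrt{d} - \frac{3 d^{2}}{2} - \frac{3 d^{\frac{3}{2}}}{2}\right)$)
$0 \left(Y{\left(5 \right)} + \sqrt{-1 - 4}\right) = 0 \left(\left(- \frac{3}{2}\right) 5 \left(5^{2} + 5^{\frac{3}{2}} + 2 \cdot 5 + 2 \sqrt{5}\right) + \sqrt{-1 - 4}\right) = 0 \left(\left(- \frac{3}{2}\right) 5 \left(25 + 5 \sqrt{5} + 10 + 2 \sqrt{5}\right) + \sqrt{-5}\right) = 0 \left(\left(- \frac{3}{2}\right) 5 \left(35 + 7 \sqrt{5}\right) + i \sqrt{5}\right) = 0 \left(\left(- \frac{525}{2} - \frac{105 \sqrt{5}}{2}\right) + i \sqrt{5}\right) = 0 \left(- \frac{525}{2} - \frac{105 \sqrt{5}}{2} + i \sqrt{5}\right) = 0$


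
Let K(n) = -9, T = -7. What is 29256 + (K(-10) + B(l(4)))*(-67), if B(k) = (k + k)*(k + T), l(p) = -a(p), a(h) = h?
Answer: 23963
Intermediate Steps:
l(p) = -p
B(k) = 2*k*(-7 + k) (B(k) = (k + k)*(k - 7) = (2*k)*(-7 + k) = 2*k*(-7 + k))
29256 + (K(-10) + B(l(4)))*(-67) = 29256 + (-9 + 2*(-1*4)*(-7 - 1*4))*(-67) = 29256 + (-9 + 2*(-4)*(-7 - 4))*(-67) = 29256 + (-9 + 2*(-4)*(-11))*(-67) = 29256 + (-9 + 88)*(-67) = 29256 + 79*(-67) = 29256 - 5293 = 23963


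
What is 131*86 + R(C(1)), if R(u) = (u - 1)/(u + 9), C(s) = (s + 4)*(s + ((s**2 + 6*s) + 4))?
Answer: 777413/69 ≈ 11267.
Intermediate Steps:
C(s) = (4 + s)*(4 + s**2 + 7*s) (C(s) = (4 + s)*(s + (4 + s**2 + 6*s)) = (4 + s)*(4 + s**2 + 7*s))
R(u) = (-1 + u)/(9 + u)
131*86 + R(C(1)) = 131*86 + (-1 + (16 + 1**3 + 11*1**2 + 32*1))/(9 + (16 + 1**3 + 11*1**2 + 32*1)) = 11266 + (-1 + (16 + 1 + 11*1 + 32))/(9 + (16 + 1 + 11*1 + 32)) = 11266 + (-1 + (16 + 1 + 11 + 32))/(9 + (16 + 1 + 11 + 32)) = 11266 + (-1 + 60)/(9 + 60) = 11266 + 59/69 = 777413/69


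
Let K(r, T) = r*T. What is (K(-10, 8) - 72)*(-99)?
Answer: 15048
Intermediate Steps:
K(r, T) = T*r
(K(-10, 8) - 72)*(-99) = (8*(-10) - 72)*(-99) = (-80 - 72)*(-99) = -152*(-99) = 15048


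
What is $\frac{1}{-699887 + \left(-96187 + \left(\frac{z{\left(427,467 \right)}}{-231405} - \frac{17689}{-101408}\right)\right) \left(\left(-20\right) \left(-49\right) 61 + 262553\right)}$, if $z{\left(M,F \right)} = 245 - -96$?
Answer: $- \frac{23466318240}{727570578358276176559} \approx -3.2253 \cdot 10^{-11}$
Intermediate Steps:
$z{\left(M,F \right)} = 341$ ($z{\left(M,F \right)} = 245 + 96 = 341$)
$\frac{1}{-699887 + \left(-96187 + \left(\frac{z{\left(427,467 \right)}}{-231405} - \frac{17689}{-101408}\right)\right) \left(\left(-20\right) \left(-49\right) 61 + 262553\right)} = \frac{1}{-699887 + \left(-96187 + \left(\frac{341}{-231405} - \frac{17689}{-101408}\right)\right) \left(\left(-20\right) \left(-49\right) 61 + 262553\right)} = \frac{1}{-699887 + \left(-96187 + \left(341 \left(- \frac{1}{231405}\right) - - \frac{17689}{101408}\right)\right) \left(980 \cdot 61 + 262553\right)} = \frac{1}{-699887 + \left(-96187 + \left(- \frac{341}{231405} + \frac{17689}{101408}\right)\right) \left(59780 + 262553\right)} = \frac{1}{-699887 + \left(-96187 + \frac{4058742917}{23466318240}\right) 322333} = \frac{1}{-699887 - \frac{727554154587202137679}{23466318240}} = \frac{1}{- \frac{727570578358276176559}{23466318240}} = - \frac{23466318240}{727570578358276176559}$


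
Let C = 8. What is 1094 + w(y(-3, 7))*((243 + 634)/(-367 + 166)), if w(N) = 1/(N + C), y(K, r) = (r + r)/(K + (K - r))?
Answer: 19779059/18090 ≈ 1093.4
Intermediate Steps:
y(K, r) = 2*r/(-r + 2*K) (y(K, r) = (2*r)/(-r + 2*K) = 2*r/(-r + 2*K))
w(N) = 1/(8 + N) (w(N) = 1/(N + 8) = 1/(8 + N))
1094 + w(y(-3, 7))*((243 + 634)/(-367 + 166)) = 1094 + ((243 + 634)/(-367 + 166))/(8 + 2*7/(-1*7 + 2*(-3))) = 1094 + (877/(-201))/(8 + 2*7/(-7 - 6)) = 1094 + (877*(-1/201))/(8 + 2*7/(-13)) = 1094 - 877/201/(8 + 2*7*(-1/13)) = 1094 - 877/201/(8 - 14/13) = 1094 - 877/201/(90/13) = 1094 + (13/90)*(-877/201) = 1094 - 11401/18090 = 19779059/18090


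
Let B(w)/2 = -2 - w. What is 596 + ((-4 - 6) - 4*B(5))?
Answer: 642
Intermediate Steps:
B(w) = -4 - 2*w (B(w) = 2*(-2 - w) = -4 - 2*w)
596 + ((-4 - 6) - 4*B(5)) = 596 + ((-4 - 6) - 4*(-4 - 2*5)) = 596 + (-10 - 4*(-4 - 10)) = 596 + (-10 - 4*(-14)) = 596 + (-10 + 56) = 596 + 46 = 642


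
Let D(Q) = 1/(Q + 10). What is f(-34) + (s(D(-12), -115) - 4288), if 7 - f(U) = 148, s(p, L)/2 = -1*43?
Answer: -4515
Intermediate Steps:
D(Q) = 1/(10 + Q)
s(p, L) = -86 (s(p, L) = 2*(-1*43) = 2*(-43) = -86)
f(U) = -141 (f(U) = 7 - 1*148 = 7 - 148 = -141)
f(-34) + (s(D(-12), -115) - 4288) = -141 + (-86 - 4288) = -141 - 4374 = -4515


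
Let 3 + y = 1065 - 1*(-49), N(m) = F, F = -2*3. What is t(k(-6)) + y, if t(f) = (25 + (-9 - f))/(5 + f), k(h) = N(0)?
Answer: 1089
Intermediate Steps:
F = -6
N(m) = -6
k(h) = -6
t(f) = (16 - f)/(5 + f)
y = 1111 (y = -3 + (1065 - 1*(-49)) = -3 + (1065 + 49) = -3 + 1114 = 1111)
t(k(-6)) + y = (16 - 1*(-6))/(5 - 6) + 1111 = (16 + 6)/(-1) + 1111 = -1*22 + 1111 = -22 + 1111 = 1089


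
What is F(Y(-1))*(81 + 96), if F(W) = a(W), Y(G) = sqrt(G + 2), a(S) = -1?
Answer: -177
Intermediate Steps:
Y(G) = sqrt(2 + G)
F(W) = -1
F(Y(-1))*(81 + 96) = -(81 + 96) = -1*177 = -177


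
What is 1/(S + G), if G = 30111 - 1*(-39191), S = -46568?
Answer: 1/22734 ≈ 4.3987e-5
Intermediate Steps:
G = 69302 (G = 30111 + 39191 = 69302)
1/(S + G) = 1/(-46568 + 69302) = 1/22734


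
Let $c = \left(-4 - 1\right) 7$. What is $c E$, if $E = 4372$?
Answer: $-153020$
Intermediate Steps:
$c = -35$ ($c = \left(-5\right) 7 = -35$)
$c E = \left(-35\right) 4372 = -153020$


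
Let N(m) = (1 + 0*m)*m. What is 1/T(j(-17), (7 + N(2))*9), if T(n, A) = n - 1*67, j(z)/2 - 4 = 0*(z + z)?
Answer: -1/59 ≈ -0.016949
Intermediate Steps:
N(m) = m (N(m) = (1 + 0)*m = 1*m = m)
j(z) = 8 (j(z) = 8 + 2*(0*(z + z)) = 8 + 2*(0*(2*z)) = 8 + 2*0 = 8 + 0 = 8)
T(n, A) = -67 + n (T(n, A) = n - 67 = -67 + n)
1/T(j(-17), (7 + N(2))*9) = 1/(-67 + 8) = 1/(-59) = -1/59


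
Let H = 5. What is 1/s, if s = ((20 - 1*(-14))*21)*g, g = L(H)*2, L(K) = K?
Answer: 1/7140 ≈ 0.00014006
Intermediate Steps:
g = 10 (g = 5*2 = 10)
s = 7140 (s = ((20 - 1*(-14))*21)*10 = ((20 + 14)*21)*10 = (34*21)*10 = 714*10 = 7140)
1/s = 1/7140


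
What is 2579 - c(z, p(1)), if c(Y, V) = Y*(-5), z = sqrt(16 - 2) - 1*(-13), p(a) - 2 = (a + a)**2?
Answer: 2644 + 5*sqrt(14) ≈ 2662.7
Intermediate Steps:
p(a) = 2 + 4*a**2 (p(a) = 2 + (a + a)**2 = 2 + (2*a)**2 = 2 + 4*a**2)
z = 13 + sqrt(14) (z = sqrt(14) + 13 = 13 + sqrt(14) ≈ 16.742)
c(Y, V) = -5*Y
2579 - c(z, p(1)) = 2579 - (-5)*(13 + sqrt(14)) = 2579 - (-65 - 5*sqrt(14)) = 2579 + (65 + 5*sqrt(14)) = 2644 + 5*sqrt(14)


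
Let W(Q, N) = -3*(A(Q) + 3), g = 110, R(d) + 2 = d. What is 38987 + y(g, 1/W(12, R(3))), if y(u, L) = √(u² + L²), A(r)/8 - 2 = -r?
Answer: 38987 + √645668101/231 ≈ 39097.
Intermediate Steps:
R(d) = -2 + d
A(r) = 16 - 8*r (A(r) = 16 + 8*(-r) = 16 - 8*r)
W(Q, N) = -57 + 24*Q (W(Q, N) = -3*((16 - 8*Q) + 3) = -3*(19 - 8*Q) = -57 + 24*Q)
y(u, L) = √(L² + u²)
38987 + y(g, 1/W(12, R(3))) = 38987 + √((1/(-57 + 24*12))² + 110²) = 38987 + √((1/(-57 + 288))² + 12100) = 38987 + √((1/231)² + 12100) = 38987 + √(1/53361 + 12100) = 38987 + √(645668101/53361) = 38987 + √645668101/231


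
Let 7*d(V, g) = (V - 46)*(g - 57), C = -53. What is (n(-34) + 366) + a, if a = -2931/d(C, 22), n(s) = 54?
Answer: 68323/165 ≈ 414.08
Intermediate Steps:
d(V, g) = (-57 + g)*(-46 + V)/7 (d(V, g) = ((V - 46)*(g - 57))/7 = ((-46 + V)*(-57 + g))/7 = ((-57 + g)*(-46 + V))/7 = (-57 + g)*(-46 + V)/7)
a = -977/165 (a = -2931/(2622/7 - 57/7*(-53) - 46/7*22 + (⅐)*(-53)*22) = -2931/(2622/7 + 3021/7 - 1012/7 - 1166/7) = -2931/495 = -2931*1/495 = -977/165 ≈ -5.9212)
(n(-34) + 366) + a = (54 + 366) - 977/165 = 420 - 977/165 = 68323/165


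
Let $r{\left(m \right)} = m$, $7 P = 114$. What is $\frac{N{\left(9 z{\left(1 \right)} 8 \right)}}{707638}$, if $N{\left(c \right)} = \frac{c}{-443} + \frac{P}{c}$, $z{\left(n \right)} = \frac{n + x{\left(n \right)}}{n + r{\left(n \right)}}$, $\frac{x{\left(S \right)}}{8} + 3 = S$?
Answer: $\frac{331783}{197494689420} \approx 1.68 \cdot 10^{-6}$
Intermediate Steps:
$P = \frac{114}{7}$ ($P = \frac{1}{7} \cdot 114 = \frac{114}{7} \approx 16.286$)
$x{\left(S \right)} = -24 + 8 S$
$z{\left(n \right)} = \frac{-24 + 9 n}{2 n}$ ($z{\left(n \right)} = \frac{n + \left(-24 + 8 n\right)}{n + n} = \frac{-24 + 9 n}{2 n}$)
$N{\left(c \right)} = - \frac{c}{443} + \frac{114}{7 c}$ ($N{\left(c \right)} = \frac{c}{-443} + \frac{114}{7 c} = c \left(- \frac{1}{443}\right) + \frac{114}{7 c} = - \frac{c}{443} + \frac{114}{7 c}$)
$\frac{N{\left(9 z{\left(1 \right)} 8 \right)}}{707638} = \frac{- \frac{9 \left(\frac{9}{2} - \frac{12}{1}\right) 8}{443} + \frac{114}{7 \cdot 9 \left(\frac{9}{2} - \frac{12}{1}\right) 8}}{707638} = \left(- \frac{9 \left(\frac{9}{2} - 12\right) 8}{443} + \frac{114}{7 \cdot 9 \left(\frac{9}{2} - 12\right) 8}\right) \frac{1}{707638} = \left(- \frac{9 \left(- \frac{15}{2}\right) 8}{443} + \frac{114}{7 \cdot 9 \left(- \frac{15}{2}\right) 8}\right) \frac{1}{707638} = \left(- \frac{\left(- \frac{135}{2}\right) 8}{443} + \frac{114}{7 \left(\left(- \frac{135}{2}\right) 8\right)}\right) \frac{1}{707638} = \left(\left(- \frac{1}{443}\right) \left(-540\right) + \frac{114}{7 \left(-540\right)}\right) \frac{1}{707638} = \left(\frac{540}{443} + \frac{114}{7} \left(- \frac{1}{540}\right)\right) \frac{1}{707638} = \left(\frac{540}{443} - \frac{19}{630}\right) \frac{1}{707638} = \frac{331783}{279090} \cdot \frac{1}{707638} = \frac{331783}{197494689420}$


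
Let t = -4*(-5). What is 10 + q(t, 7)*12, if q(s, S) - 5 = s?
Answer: 310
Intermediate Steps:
t = 20
q(s, S) = 5 + s
10 + q(t, 7)*12 = 10 + (5 + 20)*12 = 10 + 25*12 = 10 + 300 = 310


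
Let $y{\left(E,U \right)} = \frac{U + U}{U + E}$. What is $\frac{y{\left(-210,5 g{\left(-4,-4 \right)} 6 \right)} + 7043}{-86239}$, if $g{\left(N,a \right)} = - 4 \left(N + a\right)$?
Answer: $- \frac{176139}{2155975} \approx -0.081698$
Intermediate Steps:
$g{\left(N,a \right)} = - 4 N - 4 a$
$y{\left(E,U \right)} = \frac{2 U}{E + U}$
$\frac{y{\left(-210,5 g{\left(-4,-4 \right)} 6 \right)} + 7043}{-86239} = \frac{\frac{2 \cdot 5 \left(\left(-4\right) \left(-4\right) - -16\right) 6}{-210 + 5 \left(\left(-4\right) \left(-4\right) - -16\right) 6} + 7043}{-86239} = \left(\frac{2 \cdot 5 \left(16 + 16\right) 6}{-210 + 5 \left(16 + 16\right) 6} + 7043\right) \left(- \frac{1}{86239}\right) = \left(\frac{2 \cdot 5 \cdot 32 \cdot 6}{-210 + 5 \cdot 32 \cdot 6} + 7043\right) \left(- \frac{1}{86239}\right) = \left(\frac{2 \cdot 160 \cdot 6}{-210 + 160 \cdot 6} + 7043\right) \left(- \frac{1}{86239}\right) = \left(2 \cdot 960 \frac{1}{-210 + 960} + 7043\right) \left(- \frac{1}{86239}\right) = \left(2 \cdot 960 \cdot \frac{1}{750} + 7043\right) \left(- \frac{1}{86239}\right) = \left(\frac{64}{25} + 7043\right) \left(- \frac{1}{86239}\right) = \frac{176139}{25} \left(- \frac{1}{86239}\right) = - \frac{176139}{2155975}$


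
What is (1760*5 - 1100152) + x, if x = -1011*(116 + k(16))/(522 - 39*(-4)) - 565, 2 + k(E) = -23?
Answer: -246803909/226 ≈ -1.0921e+6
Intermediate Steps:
k(E) = -25 (k(E) = -2 - 23 = -25)
x = -158357/226 (x = -1011*(116 - 25)/(522 - 39*(-4)) - 565 = -92001/(522 + 156) - 565 = -92001/678 - 565 = -1011*91/678 - 565 = -30667/226 - 565 = -158357/226 ≈ -700.69)
(1760*5 - 1100152) + x = (1760*5 - 1100152) - 158357/226 = (8800 - 1100152) - 158357/226 = -1091352 - 158357/226 = -246803909/226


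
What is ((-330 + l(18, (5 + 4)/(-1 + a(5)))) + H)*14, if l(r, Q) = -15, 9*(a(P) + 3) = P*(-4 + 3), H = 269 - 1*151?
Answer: -3178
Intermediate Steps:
H = 118 (H = 269 - 151 = 118)
a(P) = -3 - P/9 (a(P) = -3 + (P*(-4 + 3))/9 = -3 + (P*(-1))/9 = -3 + (-P)/9 = -3 - P/9)
((-330 + l(18, (5 + 4)/(-1 + a(5)))) + H)*14 = ((-330 - 15) + 118)*14 = (-345 + 118)*14 = -227*14 = -3178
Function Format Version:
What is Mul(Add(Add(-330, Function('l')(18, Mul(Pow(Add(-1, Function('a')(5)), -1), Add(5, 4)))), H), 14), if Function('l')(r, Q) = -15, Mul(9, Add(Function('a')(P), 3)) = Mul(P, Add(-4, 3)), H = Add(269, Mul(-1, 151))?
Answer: -3178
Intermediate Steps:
H = 118 (H = Add(269, -151) = 118)
Function('a')(P) = Add(-3, Mul(Rational(-1, 9), P)) (Function('a')(P) = Add(-3, Mul(Rational(1, 9), Mul(P, Add(-4, 3)))) = Add(-3, Mul(Rational(1, 9), Mul(P, -1))) = Add(-3, Mul(Rational(1, 9), Mul(-1, P))) = Add(-3, Mul(Rational(-1, 9), P)))
Mul(Add(Add(-330, Function('l')(18, Mul(Pow(Add(-1, Function('a')(5)), -1), Add(5, 4)))), H), 14) = Mul(Add(Add(-330, -15), 118), 14) = Mul(Add(-345, 118), 14) = Mul(-227, 14) = -3178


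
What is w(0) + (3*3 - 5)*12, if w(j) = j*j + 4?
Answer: 52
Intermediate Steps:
w(j) = 4 + j**2 (w(j) = j**2 + 4 = 4 + j**2)
w(0) + (3*3 - 5)*12 = (4 + 0**2) + (3*3 - 5)*12 = (4 + 0) + (9 - 5)*12 = 4 + 4*12 = 4 + 48 = 52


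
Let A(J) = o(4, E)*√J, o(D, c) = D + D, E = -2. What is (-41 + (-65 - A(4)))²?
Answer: 14884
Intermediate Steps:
o(D, c) = 2*D
A(J) = 8*√J (A(J) = (2*4)*√J = 8*√J)
(-41 + (-65 - A(4)))² = (-41 + (-65 - 8*√4))² = (-41 + (-65 - 8*2))² = (-41 + (-65 - 1*16))² = (-41 + (-65 - 16))² = (-41 - 81)² = (-122)² = 14884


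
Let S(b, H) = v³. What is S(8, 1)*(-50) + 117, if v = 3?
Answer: -1233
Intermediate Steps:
S(b, H) = 27 (S(b, H) = 3³ = 27)
S(8, 1)*(-50) + 117 = 27*(-50) + 117 = -1350 + 117 = -1233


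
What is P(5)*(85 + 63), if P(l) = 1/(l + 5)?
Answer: 74/5 ≈ 14.800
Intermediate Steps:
P(l) = 1/(5 + l)
P(5)*(85 + 63) = (85 + 63)/(5 + 5) = 148/10 = (⅒)*148 = 74/5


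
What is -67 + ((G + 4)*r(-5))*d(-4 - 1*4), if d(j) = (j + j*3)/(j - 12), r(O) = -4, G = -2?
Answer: -399/5 ≈ -79.800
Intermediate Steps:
d(j) = 4*j/(-12 + j) (d(j) = (j + 3*j)/(-12 + j) = (4*j)/(-12 + j) = 4*j/(-12 + j))
-67 + ((G + 4)*r(-5))*d(-4 - 1*4) = -67 + ((-2 + 4)*(-4))*(4*(-4 - 1*4)/(-12 + (-4 - 1*4))) = -67 + (2*(-4))*(4*(-4 - 4)/(-12 + (-4 - 4))) = -67 - 32*(-8)/(-12 - 8) = -67 - 32*(-8)/(-20) = -67 - 32*(-8)*(-1)/20 = -67 - 8*8/5 = -67 - 64/5 = -399/5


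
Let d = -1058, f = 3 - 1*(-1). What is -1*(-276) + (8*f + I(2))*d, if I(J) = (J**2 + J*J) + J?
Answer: -44160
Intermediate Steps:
f = 4 (f = 3 + 1 = 4)
I(J) = J + 2*J**2 (I(J) = (J**2 + J**2) + J = 2*J**2 + J = J + 2*J**2)
-1*(-276) + (8*f + I(2))*d = -1*(-276) + (8*4 + 2*(1 + 2*2))*(-1058) = 276 + (32 + 2*(1 + 4))*(-1058) = 276 + (32 + 2*5)*(-1058) = 276 + (32 + 10)*(-1058) = 276 + 42*(-1058) = 276 - 44436 = -44160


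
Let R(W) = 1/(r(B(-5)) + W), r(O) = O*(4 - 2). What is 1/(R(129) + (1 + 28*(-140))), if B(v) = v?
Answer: -119/466360 ≈ -0.00025517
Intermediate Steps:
r(O) = 2*O (r(O) = O*2 = 2*O)
R(W) = 1/(-10 + W) (R(W) = 1/(2*(-5) + W) = 1/(-10 + W))
1/(R(129) + (1 + 28*(-140))) = 1/(1/(-10 + 129) + (1 + 28*(-140))) = 1/(1/119 + (1 - 3920)) = 1/(1/119 - 3919) = 1/(-466360/119) = -119/466360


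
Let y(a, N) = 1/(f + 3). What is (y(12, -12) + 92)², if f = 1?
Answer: 136161/16 ≈ 8510.1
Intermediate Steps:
y(a, N) = ¼ (y(a, N) = 1/(1 + 3) = 1/4 = ¼)
(y(12, -12) + 92)² = (¼ + 92)² = (369/4)² = 136161/16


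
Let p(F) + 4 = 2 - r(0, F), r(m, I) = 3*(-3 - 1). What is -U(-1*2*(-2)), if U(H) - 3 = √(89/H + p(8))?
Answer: -3 - √129/2 ≈ -8.6789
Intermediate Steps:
r(m, I) = -12 (r(m, I) = 3*(-4) = -12)
p(F) = 10 (p(F) = -4 + (2 - 1*(-12)) = -4 + (2 + 12) = -4 + 14 = 10)
U(H) = 3 + √(10 + 89/H) (U(H) = 3 + √(89/H + 10) = 3 + √(10 + 89/H))
-U(-1*2*(-2)) = -(3 + √(10 + 89/((-1*2*(-2))))) = -(3 + √(10 + 89/((-2*(-2))))) = -(3 + √(10 + 89/4)) = -(3 + √(129/4)) = -(3 + √129/2) = -3 - √129/2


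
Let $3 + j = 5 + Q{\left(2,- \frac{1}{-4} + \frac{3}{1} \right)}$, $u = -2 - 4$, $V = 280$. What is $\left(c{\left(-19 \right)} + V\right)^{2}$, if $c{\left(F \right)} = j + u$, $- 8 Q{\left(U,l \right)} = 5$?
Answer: $\frac{4853209}{64} \approx 75831.0$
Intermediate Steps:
$u = -6$
$Q{\left(U,l \right)} = - \frac{5}{8}$ ($Q{\left(U,l \right)} = \left(- \frac{1}{8}\right) 5 = - \frac{5}{8}$)
$j = \frac{11}{8}$ ($j = -3 + \left(5 - \frac{5}{8}\right) = -3 + \frac{35}{8} = \frac{11}{8} \approx 1.375$)
$c{\left(F \right)} = - \frac{37}{8}$ ($c{\left(F \right)} = \frac{11}{8} - 6 = - \frac{37}{8}$)
$\left(c{\left(-19 \right)} + V\right)^{2} = \left(- \frac{37}{8} + 280\right)^{2} = \left(\frac{2203}{8}\right)^{2} = \frac{4853209}{64}$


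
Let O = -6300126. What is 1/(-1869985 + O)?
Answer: -1/8170111 ≈ -1.2240e-7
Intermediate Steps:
1/(-1869985 + O) = 1/(-1869985 - 6300126) = 1/(-8170111) = -1/8170111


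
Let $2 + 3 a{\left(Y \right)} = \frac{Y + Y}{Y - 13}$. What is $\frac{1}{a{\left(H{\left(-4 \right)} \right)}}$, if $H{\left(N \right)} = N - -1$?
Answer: $- \frac{24}{13} \approx -1.8462$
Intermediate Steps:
$H{\left(N \right)} = 1 + N$ ($H{\left(N \right)} = N + 1 = 1 + N$)
$a{\left(Y \right)} = - \frac{2}{3} + \frac{2 Y}{3 \left(-13 + Y\right)}$ ($a{\left(Y \right)} = - \frac{2}{3} + \frac{\left(Y + Y\right) \frac{1}{Y - 13}}{3} = - \frac{2}{3} + \frac{2 Y \frac{1}{-13 + Y}}{3} = - \frac{2}{3} + \frac{2 Y}{3 \left(-13 + Y\right)}$)
$\frac{1}{a{\left(H{\left(-4 \right)} \right)}} = \frac{1}{\frac{26}{3} \frac{1}{-13 + \left(1 - 4\right)}} = \frac{1}{\frac{26}{3} \frac{1}{-13 - 3}} = \frac{1}{\frac{26}{3} \frac{1}{-16}} = \frac{1}{\frac{26}{3} \left(- \frac{1}{16}\right)} = \frac{1}{- \frac{13}{24}} = - \frac{24}{13}$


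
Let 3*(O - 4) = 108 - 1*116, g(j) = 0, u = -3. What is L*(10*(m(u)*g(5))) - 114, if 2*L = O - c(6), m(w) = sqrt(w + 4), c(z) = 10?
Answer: -114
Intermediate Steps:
m(w) = sqrt(4 + w)
O = 4/3 (O = 4 + (108 - 1*116)/3 = 4 + (108 - 116)/3 = 4 + (1/3)*(-8) = 4 - 8/3 = 4/3 ≈ 1.3333)
L = -13/3 (L = (4/3 - 1*10)/2 = (4/3 - 10)/2 = (1/2)*(-26/3) = -13/3 ≈ -4.3333)
L*(10*(m(u)*g(5))) - 114 = -130*sqrt(4 - 3)*0/3 - 114 = -130*sqrt(1)*0/3 - 114 = -130*1*0/3 - 114 = -130*0/3 - 114 = -13/3*0 - 114 = 0 - 114 = -114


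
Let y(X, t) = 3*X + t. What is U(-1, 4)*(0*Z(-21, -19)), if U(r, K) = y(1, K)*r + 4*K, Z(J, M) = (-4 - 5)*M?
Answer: 0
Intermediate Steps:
y(X, t) = t + 3*X
Z(J, M) = -9*M
U(r, K) = 4*K + r*(3 + K) (U(r, K) = (K + 3*1)*r + 4*K = (K + 3)*r + 4*K = (3 + K)*r + 4*K = r*(3 + K) + 4*K = 4*K + r*(3 + K))
U(-1, 4)*(0*Z(-21, -19)) = (4*4 - (3 + 4))*(0*(-9*(-19))) = (16 - 1*7)*(0*171) = (16 - 7)*0 = 9*0 = 0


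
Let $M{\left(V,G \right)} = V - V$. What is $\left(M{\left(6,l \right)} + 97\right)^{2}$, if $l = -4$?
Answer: $9409$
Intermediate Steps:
$M{\left(V,G \right)} = 0$
$\left(M{\left(6,l \right)} + 97\right)^{2} = \left(0 + 97\right)^{2} = 97^{2} = 9409$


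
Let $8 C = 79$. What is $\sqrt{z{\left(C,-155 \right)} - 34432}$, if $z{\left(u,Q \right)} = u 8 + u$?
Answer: $\frac{i \sqrt{549490}}{4} \approx 185.32 i$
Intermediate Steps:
$C = \frac{79}{8}$ ($C = \frac{1}{8} \cdot 79 = \frac{79}{8} \approx 9.875$)
$z{\left(u,Q \right)} = 9 u$ ($z{\left(u,Q \right)} = 8 u + u = 9 u$)
$\sqrt{z{\left(C,-155 \right)} - 34432} = \sqrt{9 \cdot \frac{79}{8} - 34432} = \sqrt{\frac{711}{8} - 34432} = \sqrt{- \frac{274745}{8}} = \frac{i \sqrt{549490}}{4}$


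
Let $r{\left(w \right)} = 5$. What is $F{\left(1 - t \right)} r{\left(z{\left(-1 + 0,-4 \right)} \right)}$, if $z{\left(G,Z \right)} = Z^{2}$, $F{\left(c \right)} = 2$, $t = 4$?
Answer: $10$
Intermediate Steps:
$F{\left(1 - t \right)} r{\left(z{\left(-1 + 0,-4 \right)} \right)} = 2 \cdot 5 = 10$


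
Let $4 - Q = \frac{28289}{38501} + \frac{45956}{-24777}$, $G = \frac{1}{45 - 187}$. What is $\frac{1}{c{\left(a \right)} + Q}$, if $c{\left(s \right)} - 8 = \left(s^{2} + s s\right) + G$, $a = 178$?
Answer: $\frac{135459377334}{8585566099316869} \approx 1.5778 \cdot 10^{-5}$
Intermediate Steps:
$G = - \frac{1}{142}$ ($G = \frac{1}{-142} = - \frac{1}{142} \approx -0.0070423$)
$c{\left(s \right)} = \frac{1135}{142} + 2 s^{2}$ ($c{\left(s \right)} = 8 - \left(\frac{1}{142} - s^{2} - s s\right) = 8 + \left(\left(s^{2} + s^{2}\right) - \frac{1}{142}\right) = 8 + \left(2 s^{2} - \frac{1}{142}\right) = 8 + \left(- \frac{1}{142} + 2 s^{2}\right) = \frac{1135}{142} + 2 s^{2}$)
$Q = \frac{4884192511}{953939277}$ ($Q = 4 - \left(\frac{28289}{38501} + \frac{45956}{-24777}\right) = 4 - \left(28289 \cdot \frac{1}{38501} + 45956 \left(- \frac{1}{24777}\right)\right) = 4 - \left(\frac{28289}{38501} - \frac{45956}{24777}\right) = 4 - - \frac{1068435403}{953939277} = 4 + \frac{1068435403}{953939277} = \frac{4884192511}{953939277} \approx 5.12$)
$\frac{1}{c{\left(a \right)} + Q} = \frac{1}{\left(\frac{1135}{142} + 2 \cdot 178^{2}\right) + \frac{4884192511}{953939277}} = \frac{1}{\left(\frac{1135}{142} + 2 \cdot 31684\right) + \frac{4884192511}{953939277}} = \frac{1}{\left(\frac{1135}{142} + 63368\right) + \frac{4884192511}{953939277}} = \frac{1}{\frac{8999391}{142} + \frac{4884192511}{953939277}} = \frac{1}{\frac{8585566099316869}{135459377334}} = \frac{135459377334}{8585566099316869}$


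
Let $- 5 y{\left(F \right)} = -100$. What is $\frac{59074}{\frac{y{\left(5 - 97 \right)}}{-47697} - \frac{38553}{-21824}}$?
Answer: $\frac{61492449862272}{1838425961} \approx 33448.0$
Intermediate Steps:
$y{\left(F \right)} = 20$ ($y{\left(F \right)} = \left(- \frac{1}{5}\right) \left(-100\right) = 20$)
$\frac{59074}{\frac{y{\left(5 - 97 \right)}}{-47697} - \frac{38553}{-21824}} = \frac{59074}{\frac{20}{-47697} - \frac{38553}{-21824}} = \frac{59074}{20 \left(- \frac{1}{47697}\right) - - \frac{38553}{21824}} = \frac{59074}{- \frac{20}{47697} + \frac{38553}{21824}} = \frac{59074}{\frac{1838425961}{1040939328}} = 59074 \cdot \frac{1040939328}{1838425961} = \frac{61492449862272}{1838425961}$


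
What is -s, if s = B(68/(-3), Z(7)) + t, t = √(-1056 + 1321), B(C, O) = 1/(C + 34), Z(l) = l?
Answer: -3/34 - √265 ≈ -16.367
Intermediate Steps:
B(C, O) = 1/(34 + C)
t = √265 ≈ 16.279
s = 3/34 + √265 (s = 1/(34 + 68/(-3)) + √265 = 1/(34 + 68*(-⅓)) + √265 = 1/(34 - 68/3) + √265 = 1/(34/3) + √265 = 3/34 + √265 ≈ 16.367)
-s = -(3/34 + √265) = -3/34 - √265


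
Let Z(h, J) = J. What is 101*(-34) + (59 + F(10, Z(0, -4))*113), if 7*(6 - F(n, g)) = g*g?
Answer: -20687/7 ≈ -2955.3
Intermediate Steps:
F(n, g) = 6 - g**2/7 (F(n, g) = 6 - g*g/7 = 6 - g**2/7)
101*(-34) + (59 + F(10, Z(0, -4))*113) = 101*(-34) + (59 + (6 - 1/7*(-4)**2)*113) = -3434 + (59 + (6 - 1/7*16)*113) = -3434 + (59 + (6 - 16/7)*113) = -3434 + (59 + (26/7)*113) = -3434 + (59 + 2938/7) = -3434 + 3351/7 = -20687/7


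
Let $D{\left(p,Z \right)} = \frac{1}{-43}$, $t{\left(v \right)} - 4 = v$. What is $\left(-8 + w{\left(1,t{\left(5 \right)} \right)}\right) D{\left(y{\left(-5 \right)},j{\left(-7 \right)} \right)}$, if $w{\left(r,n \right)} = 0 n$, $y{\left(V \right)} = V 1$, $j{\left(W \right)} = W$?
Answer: $\frac{8}{43} \approx 0.18605$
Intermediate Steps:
$t{\left(v \right)} = 4 + v$
$y{\left(V \right)} = V$
$D{\left(p,Z \right)} = - \frac{1}{43}$
$w{\left(r,n \right)} = 0$
$\left(-8 + w{\left(1,t{\left(5 \right)} \right)}\right) D{\left(y{\left(-5 \right)},j{\left(-7 \right)} \right)} = \left(-8 + 0\right) \left(- \frac{1}{43}\right) = \left(-8\right) \left(- \frac{1}{43}\right) = \frac{8}{43}$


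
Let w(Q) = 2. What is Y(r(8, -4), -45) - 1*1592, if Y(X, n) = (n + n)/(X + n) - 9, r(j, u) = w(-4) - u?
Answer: -20783/13 ≈ -1598.7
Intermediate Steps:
r(j, u) = 2 - u
Y(X, n) = -9 + 2*n/(X + n) (Y(X, n) = (2*n)/(X + n) - 9 = 2*n/(X + n) - 9 = -9 + 2*n/(X + n))
Y(r(8, -4), -45) - 1*1592 = (-9*(2 - 1*(-4)) - 7*(-45))/((2 - 1*(-4)) - 45) - 1*1592 = (-9*(2 + 4) + 315)/((2 + 4) - 45) - 1592 = (-9*6 + 315)/(6 - 45) - 1592 = (-54 + 315)/(-39) - 1592 = -1/39*261 - 1592 = -87/13 - 1592 = -20783/13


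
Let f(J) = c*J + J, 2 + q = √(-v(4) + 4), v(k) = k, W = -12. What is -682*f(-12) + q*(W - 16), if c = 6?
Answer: 57344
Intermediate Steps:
q = -2 (q = -2 + √(-1*4 + 4) = -2 + √(-4 + 4) = -2 + √0 = -2 + 0 = -2)
f(J) = 7*J (f(J) = 6*J + J = 7*J)
-682*f(-12) + q*(W - 16) = -4774*(-12) - 2*(-12 - 16) = -682*(-84) - 2*(-28) = 57288 + 56 = 57344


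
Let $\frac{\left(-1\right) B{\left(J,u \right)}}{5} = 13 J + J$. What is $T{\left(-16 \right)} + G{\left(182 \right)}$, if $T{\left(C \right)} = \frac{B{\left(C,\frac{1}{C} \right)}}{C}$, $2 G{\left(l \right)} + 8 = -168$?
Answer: $-158$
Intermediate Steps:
$G{\left(l \right)} = -88$ ($G{\left(l \right)} = -4 + \frac{1}{2} \left(-168\right) = -4 - 84 = -88$)
$B{\left(J,u \right)} = - 70 J$ ($B{\left(J,u \right)} = - 5 \left(13 J + J\right) = - 5 \cdot 14 J = - 70 J$)
$T{\left(C \right)} = -70$ ($T{\left(C \right)} = \frac{\left(-70\right) C}{C} = -70$)
$T{\left(-16 \right)} + G{\left(182 \right)} = -70 - 88 = -158$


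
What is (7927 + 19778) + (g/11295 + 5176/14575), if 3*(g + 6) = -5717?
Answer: 2736573501602/98774775 ≈ 27705.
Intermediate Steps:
g = -5735/3 (g = -6 + (1/3)*(-5717) = -6 - 5717/3 = -5735/3 ≈ -1911.7)
(7927 + 19778) + (g/11295 + 5176/14575) = (7927 + 19778) + (-5735/3/11295 + 5176/14575) = 27705 + (-5735/3*1/11295 + 5176*(1/14575)) = 27705 + (-1147/6777 + 5176/14575) = 27705 + 18360227/98774775 = 2736573501602/98774775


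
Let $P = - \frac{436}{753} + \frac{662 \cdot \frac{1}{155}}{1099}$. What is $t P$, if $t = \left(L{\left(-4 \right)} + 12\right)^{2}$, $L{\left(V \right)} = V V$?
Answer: $- \frac{8262456608}{18324255} \approx -450.9$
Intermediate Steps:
$L{\left(V \right)} = V^{2}$
$t = 784$ ($t = \left(\left(-4\right)^{2} + 12\right)^{2} = \left(16 + 12\right)^{2} = 28^{2} = 784$)
$P = - \frac{73771934}{128269785}$ ($P = \left(-436\right) \frac{1}{753} + 662 \cdot \frac{1}{155} \cdot \frac{1}{1099} = - \frac{436}{753} + \frac{662}{155} \cdot \frac{1}{1099} = - \frac{436}{753} + \frac{662}{170345} = - \frac{73771934}{128269785} \approx -0.57513$)
$t P = 784 \left(- \frac{73771934}{128269785}\right) = - \frac{8262456608}{18324255}$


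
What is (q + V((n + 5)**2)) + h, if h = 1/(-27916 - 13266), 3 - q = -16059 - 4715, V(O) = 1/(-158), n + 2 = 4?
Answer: 33797707018/1626689 ≈ 20777.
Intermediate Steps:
n = 2 (n = -2 + 4 = 2)
V(O) = -1/158
q = 20777 (q = 3 - (-16059 - 4715) = 3 - 1*(-20774) = 3 + 20774 = 20777)
h = -1/41182 (h = 1/(-41182) = -1/41182 ≈ -2.4282e-5)
(q + V((n + 5)**2)) + h = (20777 - 1/158) - 1/41182 = 3282765/158 - 1/41182 = 33797707018/1626689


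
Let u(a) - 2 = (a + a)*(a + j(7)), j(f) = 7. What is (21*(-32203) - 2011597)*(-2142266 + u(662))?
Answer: 3377317592880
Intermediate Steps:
u(a) = 2 + 2*a*(7 + a) (u(a) = 2 + (a + a)*(a + 7) = 2 + (2*a)*(7 + a) = 2 + 2*a*(7 + a))
(21*(-32203) - 2011597)*(-2142266 + u(662)) = (21*(-32203) - 2011597)*(-2142266 + (2 + 2*662² + 14*662)) = (-676263 - 2011597)*(-2142266 + (2 + 2*438244 + 9268)) = -2687860*(-2142266 + (2 + 876488 + 9268)) = -2687860*(-2142266 + 885758) = -2687860*(-1256508) = 3377317592880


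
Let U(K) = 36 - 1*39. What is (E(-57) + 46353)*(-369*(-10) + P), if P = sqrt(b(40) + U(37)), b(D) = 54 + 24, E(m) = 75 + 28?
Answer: 171422640 + 232280*sqrt(3) ≈ 1.7182e+8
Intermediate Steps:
U(K) = -3 (U(K) = 36 - 39 = -3)
E(m) = 103
b(D) = 78
P = 5*sqrt(3) (P = sqrt(78 - 3) = sqrt(75) = 5*sqrt(3) ≈ 8.6602)
(E(-57) + 46353)*(-369*(-10) + P) = (103 + 46353)*(-369*(-10) + 5*sqrt(3)) = 46456*(3690 + 5*sqrt(3)) = 171422640 + 232280*sqrt(3)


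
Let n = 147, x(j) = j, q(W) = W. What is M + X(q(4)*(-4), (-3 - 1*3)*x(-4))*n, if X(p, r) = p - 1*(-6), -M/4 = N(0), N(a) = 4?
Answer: -1486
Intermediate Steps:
M = -16 (M = -4*4 = -16)
X(p, r) = 6 + p (X(p, r) = p + 6 = 6 + p)
M + X(q(4)*(-4), (-3 - 1*3)*x(-4))*n = -16 + (6 + 4*(-4))*147 = -16 + (6 - 16)*147 = -16 - 10*147 = -16 - 1470 = -1486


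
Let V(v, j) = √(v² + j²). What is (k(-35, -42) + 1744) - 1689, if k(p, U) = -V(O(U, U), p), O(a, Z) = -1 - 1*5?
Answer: 55 - √1261 ≈ 19.489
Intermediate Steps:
O(a, Z) = -6 (O(a, Z) = -1 - 5 = -6)
V(v, j) = √(j² + v²)
k(p, U) = -√(36 + p²) (k(p, U) = -√(p² + (-6)²) = -√(p² + 36) = -√(36 + p²))
(k(-35, -42) + 1744) - 1689 = (-√(36 + (-35)²) + 1744) - 1689 = (-√(36 + 1225) + 1744) - 1689 = (-√1261 + 1744) - 1689 = (1744 - √1261) - 1689 = 55 - √1261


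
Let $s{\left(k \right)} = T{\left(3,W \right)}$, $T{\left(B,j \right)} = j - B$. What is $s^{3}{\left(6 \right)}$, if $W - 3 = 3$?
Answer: $27$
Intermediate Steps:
$W = 6$ ($W = 3 + 3 = 6$)
$s{\left(k \right)} = 3$ ($s{\left(k \right)} = 6 - 3 = 3$)
$s^{3}{\left(6 \right)} = 3^{3} = 27$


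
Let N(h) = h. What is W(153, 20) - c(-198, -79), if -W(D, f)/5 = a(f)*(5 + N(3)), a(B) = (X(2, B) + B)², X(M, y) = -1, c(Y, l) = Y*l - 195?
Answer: -29887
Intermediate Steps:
c(Y, l) = -195 + Y*l
a(B) = (-1 + B)²
W(D, f) = -40*(-1 + f)² (W(D, f) = -5*(-1 + f)²*(5 + 3) = -5*(-1 + f)²*8 = -40*(-1 + f)²)
W(153, 20) - c(-198, -79) = -40*(-1 + 20)² - (-195 - 198*(-79)) = -40*19² - (-195 + 15642) = -40*361 - 1*15447 = -14440 - 15447 = -29887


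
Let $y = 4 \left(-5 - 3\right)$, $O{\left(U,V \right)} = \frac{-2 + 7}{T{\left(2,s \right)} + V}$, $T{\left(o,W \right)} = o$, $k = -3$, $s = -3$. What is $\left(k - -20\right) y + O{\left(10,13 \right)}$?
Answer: $- \frac{1631}{3} \approx -543.67$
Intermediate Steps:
$O{\left(U,V \right)} = \frac{5}{2 + V}$ ($O{\left(U,V \right)} = \frac{-2 + 7}{2 + V} = \frac{5}{2 + V}$)
$y = -32$ ($y = 4 \left(-8\right) = -32$)
$\left(k - -20\right) y + O{\left(10,13 \right)} = \left(-3 - -20\right) \left(-32\right) + \frac{5}{2 + 13} = \left(-3 + 20\right) \left(-32\right) + \frac{5}{15} = 17 \left(-32\right) + 5 \cdot \frac{1}{15} = -544 + \frac{1}{3} = - \frac{1631}{3}$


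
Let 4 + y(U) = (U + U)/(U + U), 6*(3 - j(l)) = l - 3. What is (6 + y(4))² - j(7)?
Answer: 20/3 ≈ 6.6667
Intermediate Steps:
j(l) = 7/2 - l/6 (j(l) = 3 - (l - 3)/6 = 3 - (-3 + l)/6 = 3 + (½ - l/6) = 7/2 - l/6)
y(U) = -3 (y(U) = -4 + (U + U)/(U + U) = -4 + (2*U)/((2*U)) = -4 + (2*U)*(1/(2*U)) = -4 + 1 = -3)
(6 + y(4))² - j(7) = (6 - 3)² - (7/2 - ⅙*7) = 3² - (7/2 - 7/6) = 9 - 1*7/3 = 9 - 7/3 = 20/3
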